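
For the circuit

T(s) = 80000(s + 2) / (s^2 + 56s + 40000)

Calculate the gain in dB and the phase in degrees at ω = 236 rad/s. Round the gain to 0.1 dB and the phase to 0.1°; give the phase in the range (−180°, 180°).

59.3 dB, -50.4°

At s = jω = j236:
zero (s+2): 2 + j236 → |·| = √(2²+236²) = √55700 ≈ 236.01, ∠ = arctan(236/2) ≈ 89.51°
quadratic: (j236)² + 56·j236 + 40000 = -15696 + j13216 → |·| ≈ 20519, ∠ ≈ 139.90°
|T| = 80000 · 236.01 / 20519 ≈ 920.16
Gain = 20 log₁₀(920.16) ≈ 59.28 dB
∠T = 89.51° − 139.90° = -50.39°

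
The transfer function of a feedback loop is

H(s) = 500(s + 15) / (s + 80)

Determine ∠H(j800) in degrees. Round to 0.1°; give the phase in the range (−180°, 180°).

At s = jω = j800:
zero (s+15): 15 + j800 → |·| = √(15²+800²) = √640225 ≈ 800.14, ∠ = arctan(800/15) ≈ 88.93°
pole (s+80): 80 + j800 → |·| = √(80²+800²) = √646400 ≈ 803.99, ∠ = arctan(800/80) ≈ 84.29°
∠H = 88.93° − 84.29° = 4.64°

4.6°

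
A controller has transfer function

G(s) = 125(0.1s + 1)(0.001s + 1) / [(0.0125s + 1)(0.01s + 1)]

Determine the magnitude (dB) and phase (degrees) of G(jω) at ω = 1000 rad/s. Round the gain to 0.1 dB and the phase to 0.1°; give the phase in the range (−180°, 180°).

42.9 dB, -35.3°

At ω = 1000 rad/s:
zero (1 + j1000·0.1) = 1 + j100 → |·| ≈ 100, ∠ ≈ 89.43°
zero (1 + j1000·0.001) = 1 + j1 → |·| ≈ 1.4142, ∠ ≈ 45.00°
pole (1 + j1000·0.0125) = 1 + j12.5 → |·| ≈ 12.54, ∠ ≈ 85.43°
pole (1 + j1000·0.01) = 1 + j10 → |·| ≈ 10.05, ∠ ≈ 84.29°
|G| = 125 · 100 · 1.4142 / (12.54 · 10.05) ≈ 140.27
Gain = 20 log₁₀(140.27) ≈ 42.94 dB
∠G = (89.43° + 45.00°) − (85.43° + 84.29°) = -35.29°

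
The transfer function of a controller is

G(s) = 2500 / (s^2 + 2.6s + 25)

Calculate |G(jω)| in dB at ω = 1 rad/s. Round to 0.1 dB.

At s = jω = j1:
quadratic: (j1)² + 2.6·j1 + 25 = 24 + j2.6 → |·| ≈ 24.14, ∠ ≈ 6.18°
|G| = 2500 / 24.14 ≈ 103.56
Gain = 20 log₁₀(103.56) ≈ 40.30 dB

40.3 dB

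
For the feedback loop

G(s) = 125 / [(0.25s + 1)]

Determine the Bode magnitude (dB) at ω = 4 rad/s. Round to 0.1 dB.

38.9 dB

At ω = 4 rad/s:
pole (1 + j4·0.25) = 1 + j1 → |·| ≈ 1.4142, ∠ ≈ 45.00°
|G| = 125 · 1 / (1.4142) ≈ 88.389
Gain = 20 log₁₀(88.389) ≈ 38.93 dB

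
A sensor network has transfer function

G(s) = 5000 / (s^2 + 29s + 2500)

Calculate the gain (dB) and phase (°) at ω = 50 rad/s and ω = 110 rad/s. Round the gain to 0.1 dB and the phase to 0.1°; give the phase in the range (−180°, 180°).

At s = jω = j50:
quadratic: (j50)² + 29·j50 + 2500 = 0 + j1450 → |·| ≈ 1450, ∠ ≈ 90.00°
|G| = 5000 / 1450 ≈ 3.4483
Gain = 20 log₁₀(3.4483) ≈ 10.75 dB
∠G = 0.00° − 90.00° = -90.00°

At s = jω = j110:
quadratic: (j110)² + 29·j110 + 2500 = -9600 + j3190 → |·| ≈ 10116, ∠ ≈ 161.62°
|G| = 5000 / 10116 ≈ 0.49427
Gain = 20 log₁₀(0.49427) ≈ -6.12 dB
∠G = 0.00° − 161.62° = -161.62°

ω = 50: 10.8 dB, -90.0°; ω = 110: -6.1 dB, -161.6°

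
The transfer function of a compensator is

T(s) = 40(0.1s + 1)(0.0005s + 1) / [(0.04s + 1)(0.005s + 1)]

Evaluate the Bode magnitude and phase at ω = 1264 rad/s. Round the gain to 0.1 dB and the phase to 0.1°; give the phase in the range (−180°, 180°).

At ω = 1264 rad/s:
zero (1 + j1264·0.1) = 1 + j126.4 → |·| ≈ 126.4, ∠ ≈ 89.55°
zero (1 + j1264·0.0005) = 1 + j0.632 → |·| ≈ 1.183, ∠ ≈ 32.29°
pole (1 + j1264·0.04) = 1 + j50.56 → |·| ≈ 50.57, ∠ ≈ 88.87°
pole (1 + j1264·0.005) = 1 + j6.32 → |·| ≈ 6.3986, ∠ ≈ 81.01°
|T| = 40 · 126.4 · 1.183 / (50.57 · 6.3986) ≈ 18.485
Gain = 20 log₁₀(18.485) ≈ 25.34 dB
∠T = (89.55° + 32.29°) − (88.87° + 81.01°) = -48.04°

25.3 dB, -48.0°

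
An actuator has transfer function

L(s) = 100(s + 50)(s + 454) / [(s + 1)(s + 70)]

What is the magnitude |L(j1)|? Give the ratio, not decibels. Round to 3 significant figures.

At s = jω = j1:
zero (s+50): 50 + j1 → |·| = √(50²+1²) = √2501 ≈ 50.01, ∠ = arctan(1/50) ≈ 1.15°
zero (s+454): 454 + j1 → |·| = √(454²+1²) = √206117 ≈ 454, ∠ = arctan(1/454) ≈ 0.13°
pole (s+1): 1 + j1 → |·| = √(1²+1²) = √2 ≈ 1.4142, ∠ = arctan(1/1) ≈ 45.00°
pole (s+70): 70 + j1 → |·| = √(70²+1²) = √4901 ≈ 70.007, ∠ = arctan(1/70) ≈ 0.82°
|L| = 100 · 22705 / 99.004 ≈ 22933

2.29e+04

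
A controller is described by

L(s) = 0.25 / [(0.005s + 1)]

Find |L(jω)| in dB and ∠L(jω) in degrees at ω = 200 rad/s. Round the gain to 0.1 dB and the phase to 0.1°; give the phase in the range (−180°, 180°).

-15.1 dB, -45.0°

At ω = 200 rad/s:
pole (1 + j200·0.005) = 1 + j1 → |·| ≈ 1.4142, ∠ ≈ 45.00°
|L| = 0.25 · 1 / (1.4142) ≈ 0.17678
Gain = 20 log₁₀(0.17678) ≈ -15.05 dB
∠L = (0°) − (45.00°) = -45.00°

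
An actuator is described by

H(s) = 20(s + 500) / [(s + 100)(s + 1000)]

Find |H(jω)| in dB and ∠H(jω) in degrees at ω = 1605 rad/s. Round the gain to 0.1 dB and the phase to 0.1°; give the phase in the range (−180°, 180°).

-39.1 dB, -71.8°

At s = jω = j1605:
zero (s+500): 500 + j1605 → |·| = √(500²+1605²) = √2826025 ≈ 1681.1, ∠ = arctan(1605/500) ≈ 72.70°
pole (s+100): 100 + j1605 → |·| = √(100²+1605²) = √2586025 ≈ 1608.1, ∠ = arctan(1605/100) ≈ 86.43°
pole (s+1000): 1000 + j1605 → |·| = √(1000²+1605²) = √3576025 ≈ 1891, ∠ = arctan(1605/1000) ≈ 58.07°
|H| = 20 · 1681.1 / 3.0409e+06 ≈ 0.011057
Gain = 20 log₁₀(0.011057) ≈ -39.13 dB
∠H = 72.70° − 144.50° = -71.80°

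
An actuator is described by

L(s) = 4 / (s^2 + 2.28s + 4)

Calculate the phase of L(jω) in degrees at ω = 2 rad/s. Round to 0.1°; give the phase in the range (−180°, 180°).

-90.0°

At s = jω = j2:
quadratic: (j2)² + 2.28·j2 + 4 = 0 + j4.56 → |·| ≈ 4.56, ∠ ≈ 90.00°
∠L = 0.00° − 90.00° = -90.00°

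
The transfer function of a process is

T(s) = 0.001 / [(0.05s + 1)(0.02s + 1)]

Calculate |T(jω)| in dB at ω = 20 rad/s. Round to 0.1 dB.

-63.7 dB

At ω = 20 rad/s:
pole (1 + j20·0.05) = 1 + j1 → |·| ≈ 1.4142, ∠ ≈ 45.00°
pole (1 + j20·0.02) = 1 + j0.4 → |·| ≈ 1.077, ∠ ≈ 21.80°
|T| = 0.001 · 1 / (1.4142 · 1.077) ≈ 0.00065656
Gain = 20 log₁₀(0.00065656) ≈ -63.65 dB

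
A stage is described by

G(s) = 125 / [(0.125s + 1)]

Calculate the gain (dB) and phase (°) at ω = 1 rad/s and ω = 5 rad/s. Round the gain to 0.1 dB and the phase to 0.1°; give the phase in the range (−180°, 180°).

At ω = 1 rad/s:
pole (1 + j1·0.125) = 1 + j0.125 → |·| ≈ 1.0078, ∠ ≈ 7.13°
|G| = 125 · 1 / (1.0078) ≈ 124.03
Gain = 20 log₁₀(124.03) ≈ 41.87 dB
∠G = (0°) − (7.13°) = -7.13°

At ω = 5 rad/s:
pole (1 + j5·0.125) = 1 + j0.625 → |·| ≈ 1.1792, ∠ ≈ 32.01°
|G| = 125 · 1 / (1.1792) ≈ 106
Gain = 20 log₁₀(106) ≈ 40.51 dB
∠G = (0°) − (32.01°) = -32.01°

ω = 1: 41.9 dB, -7.1°; ω = 5: 40.5 dB, -32.0°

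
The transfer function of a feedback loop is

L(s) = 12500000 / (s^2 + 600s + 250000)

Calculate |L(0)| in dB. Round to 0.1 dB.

L(0) = 12500000 / 250000 = 50
20 log₁₀(50) ≈ 33.98 dB

34.0 dB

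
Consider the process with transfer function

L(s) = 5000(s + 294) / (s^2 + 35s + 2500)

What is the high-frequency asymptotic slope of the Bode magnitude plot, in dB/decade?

Each pole contributes −20 dB/decade at high frequency; each zero contributes +20 dB/decade.
Net: 1 zero(s) − 2 pole(s) → -20 dB/decade.

-20 dB/decade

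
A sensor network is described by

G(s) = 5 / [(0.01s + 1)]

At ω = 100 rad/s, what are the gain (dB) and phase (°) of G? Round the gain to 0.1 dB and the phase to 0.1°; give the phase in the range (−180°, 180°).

At ω = 100 rad/s:
pole (1 + j100·0.01) = 1 + j1 → |·| ≈ 1.4142, ∠ ≈ 45.00°
|G| = 5 · 1 / (1.4142) ≈ 3.5356
Gain = 20 log₁₀(3.5356) ≈ 10.97 dB
∠G = (0°) − (45.00°) = -45.00°

11.0 dB, -45.0°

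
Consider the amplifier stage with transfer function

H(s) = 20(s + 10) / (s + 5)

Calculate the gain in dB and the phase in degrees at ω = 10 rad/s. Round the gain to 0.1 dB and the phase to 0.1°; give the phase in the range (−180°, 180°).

28.1 dB, -18.4°

At s = jω = j10:
zero (s+10): 10 + j10 → |·| = √(10²+10²) = √200 ≈ 14.142, ∠ = arctan(10/10) ≈ 45.00°
pole (s+5): 5 + j10 → |·| = √(5²+10²) = √125 ≈ 11.18, ∠ = arctan(10/5) ≈ 63.43°
|H| = 20 · 14.142 / 11.18 ≈ 25.299
Gain = 20 log₁₀(25.299) ≈ 28.06 dB
∠H = 45.00° − 63.43° = -18.43°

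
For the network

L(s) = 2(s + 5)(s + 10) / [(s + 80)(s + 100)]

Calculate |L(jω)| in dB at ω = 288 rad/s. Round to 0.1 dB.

5.2 dB

At s = jω = j288:
zero (s+5): 5 + j288 → |·| = √(5²+288²) = √82969 ≈ 288.04, ∠ = arctan(288/5) ≈ 89.01°
zero (s+10): 10 + j288 → |·| = √(10²+288²) = √83044 ≈ 288.17, ∠ = arctan(288/10) ≈ 88.01°
pole (s+80): 80 + j288 → |·| = √(80²+288²) = √89344 ≈ 298.9, ∠ = arctan(288/80) ≈ 74.48°
pole (s+100): 100 + j288 → |·| = √(100²+288²) = √92944 ≈ 304.87, ∠ = arctan(288/100) ≈ 70.85°
|L| = 2 · 83004 / 91126 ≈ 1.8217
Gain = 20 log₁₀(1.8217) ≈ 5.21 dB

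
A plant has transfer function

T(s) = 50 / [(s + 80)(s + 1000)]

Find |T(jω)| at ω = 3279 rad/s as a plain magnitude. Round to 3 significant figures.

4.45e-06

At s = jω = j3279:
pole (s+80): 80 + j3279 → |·| = √(80²+3279²) = √10758241 ≈ 3280, ∠ = arctan(3279/80) ≈ 88.60°
pole (s+1000): 1000 + j3279 → |·| = √(1000²+3279²) = √11751841 ≈ 3428.1, ∠ = arctan(3279/1000) ≈ 73.04°
|T| = 50 / 1.1244e+07 ≈ 4.4468e-06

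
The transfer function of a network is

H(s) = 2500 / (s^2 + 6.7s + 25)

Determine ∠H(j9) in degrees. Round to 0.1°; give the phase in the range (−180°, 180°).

-132.9°

At s = jω = j9:
quadratic: (j9)² + 6.7·j9 + 25 = -56 + j60.3 → |·| ≈ 82.293, ∠ ≈ 132.88°
∠H = 0.00° − 132.88° = -132.88°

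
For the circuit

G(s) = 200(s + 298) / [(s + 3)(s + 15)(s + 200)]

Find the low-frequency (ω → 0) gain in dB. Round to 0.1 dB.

G(0) = 200·298 / (3·15·200) ≈ 6.6222
20 log₁₀(6.6222) ≈ 16.42 dB

16.4 dB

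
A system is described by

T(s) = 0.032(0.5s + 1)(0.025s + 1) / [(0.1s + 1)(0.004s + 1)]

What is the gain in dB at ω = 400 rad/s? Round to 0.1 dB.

-1.4 dB

At ω = 400 rad/s:
zero (1 + j400·0.5) = 1 + j200 → |·| ≈ 200, ∠ ≈ 89.71°
zero (1 + j400·0.025) = 1 + j10 → |·| ≈ 10.05, ∠ ≈ 84.29°
pole (1 + j400·0.1) = 1 + j40 → |·| ≈ 40.012, ∠ ≈ 88.57°
pole (1 + j400·0.004) = 1 + j1.6 → |·| ≈ 1.8868, ∠ ≈ 57.99°
|T| = 0.032 · 200 · 10.05 / (40.012 · 1.8868) ≈ 0.85198
Gain = 20 log₁₀(0.85198) ≈ -1.39 dB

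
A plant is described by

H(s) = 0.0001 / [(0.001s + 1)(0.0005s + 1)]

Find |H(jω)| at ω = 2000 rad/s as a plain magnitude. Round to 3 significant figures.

At ω = 2000 rad/s:
pole (1 + j2000·0.001) = 1 + j2 → |·| ≈ 2.2361, ∠ ≈ 63.43°
pole (1 + j2000·0.0005) = 1 + j1 → |·| ≈ 1.4142, ∠ ≈ 45.00°
|H| = 0.0001 · 1 / (2.2361 · 1.4142) ≈ 3.1623e-05

3.16e-05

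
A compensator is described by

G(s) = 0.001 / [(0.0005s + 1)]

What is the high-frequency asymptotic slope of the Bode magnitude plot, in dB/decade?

-20 dB/decade

Each pole contributes −20 dB/decade at high frequency; each zero contributes +20 dB/decade.
Net: 0 zero(s) − 1 pole(s) → -20 dB/decade.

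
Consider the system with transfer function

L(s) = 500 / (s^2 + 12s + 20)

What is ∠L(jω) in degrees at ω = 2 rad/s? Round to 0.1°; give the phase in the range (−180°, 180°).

-56.3°

Substitute s = j2:
Numerator: 500 = 500 + j0
Denominator: (j2)^2 + 12(j2) + 20 = 16 + j24
|N| = √(500² + 0²) ≈ 500, ∠N ≈ 0.00°
|D| = √(16² + 24²) ≈ 28.844, ∠D ≈ 56.31°
∠L = 0.00° − 56.31° = -56.31°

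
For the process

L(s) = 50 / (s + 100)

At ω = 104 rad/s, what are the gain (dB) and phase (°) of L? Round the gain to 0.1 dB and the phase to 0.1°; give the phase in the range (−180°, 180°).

At s = jω = j104:
pole (s+100): 100 + j104 → |·| = √(100²+104²) = √20816 ≈ 144.28, ∠ = arctan(104/100) ≈ 46.12°
|L| = 50 / 144.28 ≈ 0.34655
Gain = 20 log₁₀(0.34655) ≈ -9.20 dB
∠L = 0.00° − 46.12° = -46.12°

-9.2 dB, -46.1°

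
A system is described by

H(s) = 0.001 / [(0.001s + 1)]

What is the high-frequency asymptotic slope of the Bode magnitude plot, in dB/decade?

Each pole contributes −20 dB/decade at high frequency; each zero contributes +20 dB/decade.
Net: 0 zero(s) − 1 pole(s) → -20 dB/decade.

-20 dB/decade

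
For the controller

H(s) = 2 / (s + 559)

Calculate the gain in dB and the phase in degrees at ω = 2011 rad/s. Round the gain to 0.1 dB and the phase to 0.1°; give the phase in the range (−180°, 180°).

Substitute s = j2011:
Numerator: 2 = 2 + j0
Denominator: (j2011) + 559 = 559 + j2011
|N| = √(2² + 0²) ≈ 2, ∠N ≈ 0.00°
|D| = √(559² + 2011²) ≈ 2087.2, ∠D ≈ 74.47°
|H| = 2 / 2087.2 ≈ 0.00095822
Gain = 20 log₁₀(0.00095822) ≈ -60.37 dB
∠H = 0.00° − 74.47° = -74.47°

-60.4 dB, -74.5°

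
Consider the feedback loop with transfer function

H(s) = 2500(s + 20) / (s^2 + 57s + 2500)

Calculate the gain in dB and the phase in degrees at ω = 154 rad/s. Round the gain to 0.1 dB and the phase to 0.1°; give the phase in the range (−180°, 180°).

24.6 dB, -74.9°

At s = jω = j154:
zero (s+20): 20 + j154 → |·| = √(20²+154²) = √24116 ≈ 155.29, ∠ = arctan(154/20) ≈ 82.60°
quadratic: (j154)² + 57·j154 + 2500 = -21216 + j8778 → |·| ≈ 22960, ∠ ≈ 157.52°
|H| = 2500 · 155.29 / 22960 ≈ 16.909
Gain = 20 log₁₀(16.909) ≈ 24.56 dB
∠H = 82.60° − 157.52° = -74.92°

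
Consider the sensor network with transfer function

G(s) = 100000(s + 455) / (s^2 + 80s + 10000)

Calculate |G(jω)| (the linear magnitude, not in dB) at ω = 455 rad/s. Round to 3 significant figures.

321

At s = jω = j455:
zero (s+455): 455 + j455 → |·| = √(455²+455²) = √414050 ≈ 643.47, ∠ = arctan(455/455) ≈ 45.00°
quadratic: (j455)² + 80·j455 + 10000 = -197025 + j36400 → |·| ≈ 2.0036e+05, ∠ ≈ 169.53°
|G| = 100000 · 643.47 / 2.0036e+05 ≈ 321.16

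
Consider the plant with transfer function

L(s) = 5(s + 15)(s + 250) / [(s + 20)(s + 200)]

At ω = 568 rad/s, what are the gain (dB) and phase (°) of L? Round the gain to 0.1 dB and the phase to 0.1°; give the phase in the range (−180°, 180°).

At s = jω = j568:
zero (s+15): 15 + j568 → |·| = √(15²+568²) = √322849 ≈ 568.2, ∠ = arctan(568/15) ≈ 88.49°
zero (s+250): 250 + j568 → |·| = √(250²+568²) = √385124 ≈ 620.58, ∠ = arctan(568/250) ≈ 66.24°
pole (s+20): 20 + j568 → |·| = √(20²+568²) = √323024 ≈ 568.35, ∠ = arctan(568/20) ≈ 87.98°
pole (s+200): 200 + j568 → |·| = √(200²+568²) = √362624 ≈ 602.18, ∠ = arctan(568/200) ≈ 70.60°
|L| = 5 · 3.5261e+05 / 3.4225e+05 ≈ 5.1514
Gain = 20 log₁₀(5.1514) ≈ 14.24 dB
∠L = 154.73° − 158.58° = -3.85°

14.2 dB, -3.9°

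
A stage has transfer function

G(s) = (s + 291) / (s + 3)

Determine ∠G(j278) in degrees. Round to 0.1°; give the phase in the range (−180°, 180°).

At s = jω = j278:
zero (s+291): 291 + j278 → |·| = √(291²+278²) = √161965 ≈ 402.45, ∠ = arctan(278/291) ≈ 43.69°
pole (s+3): 3 + j278 → |·| = √(3²+278²) = √77293 ≈ 278.02, ∠ = arctan(278/3) ≈ 89.38°
∠G = 43.69° − 89.38° = -45.69°

-45.7°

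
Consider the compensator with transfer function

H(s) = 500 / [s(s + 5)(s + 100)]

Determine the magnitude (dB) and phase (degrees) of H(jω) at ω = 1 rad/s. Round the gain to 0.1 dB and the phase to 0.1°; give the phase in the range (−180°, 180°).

-0.2 dB, -101.9°

At s = jω = j1:
pole (s+5): 5 + j1 → |·| = √(5²+1²) = √26 ≈ 5.099, ∠ = arctan(1/5) ≈ 11.31°
pole (s+100): 100 + j1 → |·| = √(100²+1²) = √10001 ≈ 100, ∠ = arctan(1/100) ≈ 0.57°
pole at origin: |s| = 1, ∠ = 90.00° (in denominator)
|H| = 500 / 509.9 ≈ 0.98058
Gain = 20 log₁₀(0.98058) ≈ -0.17 dB
∠H = 0.00° − 101.88° = -101.88°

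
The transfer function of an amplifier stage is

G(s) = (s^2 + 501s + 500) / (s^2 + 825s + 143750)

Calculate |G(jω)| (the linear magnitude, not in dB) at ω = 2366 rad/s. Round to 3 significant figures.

0.988

Substitute s = j2366:
Numerator: (j2366)^2 + 501(j2366) + 500 = -5597456 + j1185366
Denominator: (j2366)^2 + 825(j2366) + 143750 = -5454206 + j1951950
|N| = √(5597456² + 1185366²) ≈ 5.7216e+06, ∠N ≈ 168.04°
|D| = √(5454206² + 1951950²) ≈ 5.793e+06, ∠D ≈ 160.31°
|G| = 5.7216e+06 / 5.793e+06 ≈ 0.98767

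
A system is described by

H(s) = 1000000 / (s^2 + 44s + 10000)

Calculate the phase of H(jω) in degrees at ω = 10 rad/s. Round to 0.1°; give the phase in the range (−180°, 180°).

-2.5°

At s = jω = j10:
quadratic: (j10)² + 44·j10 + 10000 = 9900 + j440 → |·| ≈ 9909.8, ∠ ≈ 2.54°
∠H = 0.00° − 2.54° = -2.54°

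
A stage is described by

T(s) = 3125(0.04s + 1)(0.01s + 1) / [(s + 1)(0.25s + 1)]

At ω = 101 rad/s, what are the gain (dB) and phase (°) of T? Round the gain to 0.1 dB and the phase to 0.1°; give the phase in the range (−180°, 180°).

At ω = 101 rad/s:
zero (1 + j101·0.04) = 1 + j4.04 → |·| ≈ 4.1619, ∠ ≈ 76.10°
zero (1 + j101·0.01) = 1 + j1.01 → |·| ≈ 1.4213, ∠ ≈ 45.29°
pole (1 + j101·1) = 1 + j101 → |·| ≈ 101, ∠ ≈ 89.43°
pole (1 + j101·0.25) = 1 + j25.25 → |·| ≈ 25.27, ∠ ≈ 87.73°
|T| = 3125 · 4.1619 · 1.4213 / (101 · 25.27) ≈ 7.2427
Gain = 20 log₁₀(7.2427) ≈ 17.20 dB
∠T = (76.10° + 45.29°) − (89.43° + 87.73°) = -55.77°

17.2 dB, -55.8°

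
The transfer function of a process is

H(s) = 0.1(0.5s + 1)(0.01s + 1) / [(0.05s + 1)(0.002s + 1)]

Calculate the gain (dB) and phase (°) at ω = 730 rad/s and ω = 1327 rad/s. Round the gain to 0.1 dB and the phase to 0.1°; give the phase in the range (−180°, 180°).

ω = 730: 12.4 dB, 28.0°; ω = 1327: 13.4 dB, 17.1°

At ω = 730 rad/s:
zero (1 + j730·0.5) = 1 + j365 → |·| ≈ 365, ∠ ≈ 89.84°
zero (1 + j730·0.01) = 1 + j7.3 → |·| ≈ 7.3682, ∠ ≈ 82.20°
pole (1 + j730·0.05) = 1 + j36.5 → |·| ≈ 36.514, ∠ ≈ 88.43°
pole (1 + j730·0.002) = 1 + j1.46 → |·| ≈ 1.7696, ∠ ≈ 55.59°
|H| = 0.1 · 365 · 7.3682 / (36.514 · 1.7696) ≈ 4.1622
Gain = 20 log₁₀(4.1622) ≈ 12.39 dB
∠H = (89.84° + 82.20°) − (88.43° + 55.59°) = 28.02°

At ω = 1327 rad/s:
zero (1 + j1327·0.5) = 1 + j663.5 → |·| ≈ 663.5, ∠ ≈ 89.91°
zero (1 + j1327·0.01) = 1 + j13.27 → |·| ≈ 13.308, ∠ ≈ 85.69°
pole (1 + j1327·0.05) = 1 + j66.35 → |·| ≈ 66.358, ∠ ≈ 89.14°
pole (1 + j1327·0.002) = 1 + j2.654 → |·| ≈ 2.8361, ∠ ≈ 69.35°
|H| = 0.1 · 663.5 · 13.308 / (66.358 · 2.8361) ≈ 4.6918
Gain = 20 log₁₀(4.6918) ≈ 13.43 dB
∠H = (89.91° + 85.69°) − (89.14° + 69.35°) = 17.11°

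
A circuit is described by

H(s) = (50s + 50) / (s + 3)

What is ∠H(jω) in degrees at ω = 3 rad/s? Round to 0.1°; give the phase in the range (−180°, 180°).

26.6°

Substitute s = j3:
Numerator: 50(j3) + 50 = 50 + j150
Denominator: (j3) + 3 = 3 + j3
|N| = √(50² + 150²) ≈ 158.11, ∠N ≈ 71.57°
|D| = √(3² + 3²) ≈ 4.2426, ∠D ≈ 45.00°
∠H = 71.57° − 45.00° = 26.57°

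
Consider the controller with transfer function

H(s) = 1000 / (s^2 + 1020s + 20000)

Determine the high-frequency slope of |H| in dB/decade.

Each pole contributes −20 dB/decade at high frequency; each zero contributes +20 dB/decade.
Net: 0 zero(s) − 2 pole(s) → -40 dB/decade.

-40 dB/decade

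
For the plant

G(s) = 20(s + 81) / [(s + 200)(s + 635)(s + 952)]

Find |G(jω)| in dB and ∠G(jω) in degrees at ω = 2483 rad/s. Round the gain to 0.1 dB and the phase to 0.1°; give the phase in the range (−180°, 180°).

At s = jω = j2483:
zero (s+81): 81 + j2483 → |·| = √(81²+2483²) = √6171850 ≈ 2484.3, ∠ = arctan(2483/81) ≈ 88.13°
pole (s+200): 200 + j2483 → |·| = √(200²+2483²) = √6205289 ≈ 2491, ∠ = arctan(2483/200) ≈ 85.39°
pole (s+635): 635 + j2483 → |·| = √(635²+2483²) = √6568514 ≈ 2562.9, ∠ = arctan(2483/635) ≈ 75.65°
pole (s+952): 952 + j2483 → |·| = √(952²+2483²) = √7071593 ≈ 2659.2, ∠ = arctan(2483/952) ≈ 69.02°
|G| = 20 · 2484.3 / 1.6977e+10 ≈ 2.9267e-06
Gain = 20 log₁₀(2.9267e-06) ≈ -110.67 dB
∠G = 88.13° − 230.06° = -141.93°

-110.7 dB, -141.9°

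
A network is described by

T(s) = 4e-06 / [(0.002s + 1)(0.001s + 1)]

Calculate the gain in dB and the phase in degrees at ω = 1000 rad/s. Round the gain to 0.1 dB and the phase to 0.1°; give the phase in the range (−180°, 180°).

At ω = 1000 rad/s:
pole (1 + j1000·0.002) = 1 + j2 → |·| ≈ 2.2361, ∠ ≈ 63.43°
pole (1 + j1000·0.001) = 1 + j1 → |·| ≈ 1.4142, ∠ ≈ 45.00°
|T| = 4e-06 · 1 / (2.2361 · 1.4142) ≈ 1.2649e-06
Gain = 20 log₁₀(1.2649e-06) ≈ -117.96 dB
∠T = (0°) − (63.43° + 45.00°) = -108.43°

-118.0 dB, -108.4°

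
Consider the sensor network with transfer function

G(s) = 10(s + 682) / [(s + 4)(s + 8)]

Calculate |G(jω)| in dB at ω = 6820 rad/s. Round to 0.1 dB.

-56.6 dB

At s = jω = j6820:
zero (s+682): 682 + j6820 → |·| = √(682²+6820²) = √46977524 ≈ 6854, ∠ = arctan(6820/682) ≈ 84.29°
pole (s+4): 4 + j6820 → |·| = √(4²+6820²) = √46512416 ≈ 6820, ∠ = arctan(6820/4) ≈ 89.97°
pole (s+8): 8 + j6820 → |·| = √(8²+6820²) = √46512464 ≈ 6820, ∠ = arctan(6820/8) ≈ 89.93°
|G| = 10 · 6854 / 4.6512e+07 ≈ 0.0014736
Gain = 20 log₁₀(0.0014736) ≈ -56.63 dB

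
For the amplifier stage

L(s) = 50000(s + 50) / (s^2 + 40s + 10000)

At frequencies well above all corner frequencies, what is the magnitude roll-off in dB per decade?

Each pole contributes −20 dB/decade at high frequency; each zero contributes +20 dB/decade.
Net: 1 zero(s) − 2 pole(s) → -20 dB/decade.

-20 dB/decade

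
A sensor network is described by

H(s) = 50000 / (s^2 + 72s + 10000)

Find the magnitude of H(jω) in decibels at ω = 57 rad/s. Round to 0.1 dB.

16.0 dB

At s = jω = j57:
quadratic: (j57)² + 72·j57 + 10000 = 6751 + j4104 → |·| ≈ 7900.6, ∠ ≈ 31.30°
|H| = 50000 / 7900.6 ≈ 6.3286
Gain = 20 log₁₀(6.3286) ≈ 16.03 dB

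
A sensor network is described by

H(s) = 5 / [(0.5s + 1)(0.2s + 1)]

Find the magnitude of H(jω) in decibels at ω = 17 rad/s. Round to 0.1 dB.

At ω = 17 rad/s:
pole (1 + j17·0.5) = 1 + j8.5 → |·| ≈ 8.5586, ∠ ≈ 83.29°
pole (1 + j17·0.2) = 1 + j3.4 → |·| ≈ 3.544, ∠ ≈ 73.61°
|H| = 5 · 1 / (8.5586 · 3.544) ≈ 0.16484
Gain = 20 log₁₀(0.16484) ≈ -15.66 dB

-15.7 dB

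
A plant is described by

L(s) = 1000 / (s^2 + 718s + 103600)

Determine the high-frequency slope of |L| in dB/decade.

-40 dB/decade

Each pole contributes −20 dB/decade at high frequency; each zero contributes +20 dB/decade.
Net: 0 zero(s) − 2 pole(s) → -40 dB/decade.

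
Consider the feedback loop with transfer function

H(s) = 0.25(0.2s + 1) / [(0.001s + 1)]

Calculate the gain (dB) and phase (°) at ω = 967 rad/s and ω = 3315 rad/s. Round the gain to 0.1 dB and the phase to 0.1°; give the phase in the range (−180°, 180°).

At ω = 967 rad/s:
zero (1 + j967·0.2) = 1 + j193.4 → |·| ≈ 193.4, ∠ ≈ 89.70°
pole (1 + j967·0.001) = 1 + j0.967 → |·| ≈ 1.3911, ∠ ≈ 44.04°
|H| = 0.25 · 193.4 / (1.3911) ≈ 34.757
Gain = 20 log₁₀(34.757) ≈ 30.82 dB
∠H = (89.70°) − (44.04°) = 45.66°

At ω = 3315 rad/s:
zero (1 + j3315·0.2) = 1 + j663 → |·| ≈ 663, ∠ ≈ 89.91°
pole (1 + j3315·0.001) = 1 + j3.315 → |·| ≈ 3.4625, ∠ ≈ 73.21°
|H| = 0.25 · 663 / (3.4625) ≈ 47.87
Gain = 20 log₁₀(47.87) ≈ 33.60 dB
∠H = (89.91°) − (73.21°) = 16.70°

ω = 967: 30.8 dB, 45.7°; ω = 3315: 33.6 dB, 16.7°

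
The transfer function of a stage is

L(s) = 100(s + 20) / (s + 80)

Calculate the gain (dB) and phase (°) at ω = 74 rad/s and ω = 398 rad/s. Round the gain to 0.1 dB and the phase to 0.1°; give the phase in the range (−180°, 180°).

At s = jω = j74:
zero (s+20): 20 + j74 → |·| = √(20²+74²) = √5876 ≈ 76.655, ∠ = arctan(74/20) ≈ 74.88°
pole (s+80): 80 + j74 → |·| = √(80²+74²) = √11876 ≈ 108.98, ∠ = arctan(74/80) ≈ 42.77°
|L| = 100 · 76.655 / 108.98 ≈ 70.339
Gain = 20 log₁₀(70.339) ≈ 36.94 dB
∠L = 74.88° − 42.77° = 32.11°

At s = jω = j398:
zero (s+20): 20 + j398 → |·| = √(20²+398²) = √158804 ≈ 398.5, ∠ = arctan(398/20) ≈ 87.12°
pole (s+80): 80 + j398 → |·| = √(80²+398²) = √164804 ≈ 405.96, ∠ = arctan(398/80) ≈ 78.63°
|L| = 100 · 398.5 / 405.96 ≈ 98.162
Gain = 20 log₁₀(98.162) ≈ 39.84 dB
∠L = 87.12° − 78.63° = 8.49°

ω = 74: 36.9 dB, 32.1°; ω = 398: 39.8 dB, 8.5°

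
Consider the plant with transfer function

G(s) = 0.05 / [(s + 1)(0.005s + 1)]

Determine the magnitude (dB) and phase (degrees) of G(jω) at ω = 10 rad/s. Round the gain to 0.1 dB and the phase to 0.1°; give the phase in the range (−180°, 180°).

-46.1 dB, -87.2°

At ω = 10 rad/s:
pole (1 + j10·1) = 1 + j10 → |·| ≈ 10.05, ∠ ≈ 84.29°
pole (1 + j10·0.005) = 1 + j0.05 → |·| ≈ 1.0012, ∠ ≈ 2.86°
|G| = 0.05 · 1 / (10.05 · 1.0012) ≈ 0.0049692
Gain = 20 log₁₀(0.0049692) ≈ -46.07 dB
∠G = (0°) − (84.29° + 2.86°) = -87.15°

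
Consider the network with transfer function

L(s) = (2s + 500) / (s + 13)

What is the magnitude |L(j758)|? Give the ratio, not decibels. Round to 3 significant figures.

2.11

Substitute s = j758:
Numerator: 2(j758) + 500 = 500 + j1516
Denominator: (j758) + 13 = 13 + j758
|N| = √(500² + 1516²) ≈ 1596.3, ∠N ≈ 71.75°
|D| = √(13² + 758²) ≈ 758.11, ∠D ≈ 89.02°
|L| = 1596.3 / 758.11 ≈ 2.1056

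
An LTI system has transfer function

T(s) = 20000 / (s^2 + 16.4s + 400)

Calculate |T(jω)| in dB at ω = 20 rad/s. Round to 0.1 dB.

At s = jω = j20:
quadratic: (j20)² + 16.4·j20 + 400 = 0 + j328 → |·| ≈ 328, ∠ ≈ 90.00°
|T| = 20000 / 328 ≈ 60.976
Gain = 20 log₁₀(60.976) ≈ 35.70 dB

35.7 dB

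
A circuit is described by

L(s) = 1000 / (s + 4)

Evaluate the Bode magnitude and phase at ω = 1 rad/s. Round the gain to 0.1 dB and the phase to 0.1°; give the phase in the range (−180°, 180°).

47.7 dB, -14.0°

Substitute s = j1:
Numerator: 1000 = 1000 + j0
Denominator: (j1) + 4 = 4 + j1
|N| = √(1000² + 0²) ≈ 1000, ∠N ≈ 0.00°
|D| = √(4² + 1²) ≈ 4.1231, ∠D ≈ 14.04°
|L| = 1000 / 4.1231 ≈ 242.54
Gain = 20 log₁₀(242.54) ≈ 47.70 dB
∠L = 0.00° − 14.04° = -14.04°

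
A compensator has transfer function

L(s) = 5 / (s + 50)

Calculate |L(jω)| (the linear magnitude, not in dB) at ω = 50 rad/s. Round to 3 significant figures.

0.0707

At s = jω = j50:
pole (s+50): 50 + j50 → |·| = √(50²+50²) = √5000 ≈ 70.711, ∠ = arctan(50/50) ≈ 45.00°
|L| = 5 / 70.711 ≈ 0.07071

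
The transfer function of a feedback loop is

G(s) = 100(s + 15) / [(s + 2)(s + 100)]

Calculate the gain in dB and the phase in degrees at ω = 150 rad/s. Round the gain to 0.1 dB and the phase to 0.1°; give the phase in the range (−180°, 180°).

-5.1 dB, -61.3°

At s = jω = j150:
zero (s+15): 15 + j150 → |·| = √(15²+150²) = √22725 ≈ 150.75, ∠ = arctan(150/15) ≈ 84.29°
pole (s+2): 2 + j150 → |·| = √(2²+150²) = √22504 ≈ 150.01, ∠ = arctan(150/2) ≈ 89.24°
pole (s+100): 100 + j150 → |·| = √(100²+150²) = √32500 ≈ 180.28, ∠ = arctan(150/100) ≈ 56.31°
|G| = 100 · 150.75 / 27044 ≈ 0.55742
Gain = 20 log₁₀(0.55742) ≈ -5.08 dB
∠G = 84.29° − 145.55° = -61.26°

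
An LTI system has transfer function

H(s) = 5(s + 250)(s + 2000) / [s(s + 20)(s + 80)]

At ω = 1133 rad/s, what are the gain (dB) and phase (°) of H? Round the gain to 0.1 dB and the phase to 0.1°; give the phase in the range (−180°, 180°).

At s = jω = j1133:
zero (s+250): 250 + j1133 → |·| = √(250²+1133²) = √1346189 ≈ 1160.3, ∠ = arctan(1133/250) ≈ 77.56°
zero (s+2000): 2000 + j1133 → |·| = √(2000²+1133²) = √5283689 ≈ 2298.6, ∠ = arctan(1133/2000) ≈ 29.53°
pole (s+20): 20 + j1133 → |·| = √(20²+1133²) = √1284089 ≈ 1133.2, ∠ = arctan(1133/20) ≈ 88.99°
pole (s+80): 80 + j1133 → |·| = √(80²+1133²) = √1290089 ≈ 1135.8, ∠ = arctan(1133/80) ≈ 85.96°
pole at origin: |s| = 1133, ∠ = 90.00° (in denominator)
|H| = 5 · 2.6671e+06 / 1.4583e+09 ≈ 0.0091446
Gain = 20 log₁₀(0.0091446) ≈ -40.78 dB
∠H = 107.09° − 264.95° = -157.86°

-40.8 dB, -157.9°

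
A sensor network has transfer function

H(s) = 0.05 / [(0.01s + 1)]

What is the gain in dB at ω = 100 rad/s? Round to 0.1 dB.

At ω = 100 rad/s:
pole (1 + j100·0.01) = 1 + j1 → |·| ≈ 1.4142, ∠ ≈ 45.00°
|H| = 0.05 · 1 / (1.4142) ≈ 0.035356
Gain = 20 log₁₀(0.035356) ≈ -29.03 dB

-29.0 dB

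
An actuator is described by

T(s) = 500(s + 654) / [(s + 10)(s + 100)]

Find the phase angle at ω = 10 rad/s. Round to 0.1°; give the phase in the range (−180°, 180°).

At s = jω = j10:
zero (s+654): 654 + j10 → |·| = √(654²+10²) = √427816 ≈ 654.08, ∠ = arctan(10/654) ≈ 0.88°
pole (s+10): 10 + j10 → |·| = √(10²+10²) = √200 ≈ 14.142, ∠ = arctan(10/10) ≈ 45.00°
pole (s+100): 100 + j10 → |·| = √(100²+10²) = √10100 ≈ 100.5, ∠ = arctan(10/100) ≈ 5.71°
∠T = 0.88° − 50.71° = -49.83°

-49.8°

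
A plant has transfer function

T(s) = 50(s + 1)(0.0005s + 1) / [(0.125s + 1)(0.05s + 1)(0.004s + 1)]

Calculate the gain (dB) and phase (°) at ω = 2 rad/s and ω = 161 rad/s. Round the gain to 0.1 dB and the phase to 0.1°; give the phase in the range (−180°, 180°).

At ω = 2 rad/s:
zero (1 + j2·1) = 1 + j2 → |·| ≈ 2.2361, ∠ ≈ 63.43°
zero (1 + j2·0.0005) = 1 + j0.001 → |·| ≈ 1, ∠ ≈ 0.06°
pole (1 + j2·0.125) = 1 + j0.25 → |·| ≈ 1.0308, ∠ ≈ 14.04°
pole (1 + j2·0.05) = 1 + j0.1 → |·| ≈ 1.005, ∠ ≈ 5.71°
pole (1 + j2·0.004) = 1 + j0.008 → |·| ≈ 1, ∠ ≈ 0.46°
|T| = 50 · 2.2361 · 1 / (1.0308 · 1.005 · 1) ≈ 107.92
Gain = 20 log₁₀(107.92) ≈ 40.66 dB
∠T = (63.43° + 0.06°) − (14.04° + 5.71° + 0.46°) = 43.28°

At ω = 161 rad/s:
zero (1 + j161·1) = 1 + j161 → |·| ≈ 161, ∠ ≈ 89.64°
zero (1 + j161·0.0005) = 1 + j0.0805 → |·| ≈ 1.0032, ∠ ≈ 4.60°
pole (1 + j161·0.125) = 1 + j20.125 → |·| ≈ 20.15, ∠ ≈ 87.16°
pole (1 + j161·0.05) = 1 + j8.05 → |·| ≈ 8.1119, ∠ ≈ 82.92°
pole (1 + j161·0.004) = 1 + j0.644 → |·| ≈ 1.1894, ∠ ≈ 32.78°
|T| = 50 · 161 · 1.0032 / (20.15 · 8.1119 · 1.1894) ≈ 41.539
Gain = 20 log₁₀(41.539) ≈ 32.37 dB
∠T = (89.64° + 4.60°) − (87.16° + 82.92° + 32.78°) = -108.62°

ω = 2: 40.7 dB, 43.3°; ω = 161: 32.4 dB, -108.6°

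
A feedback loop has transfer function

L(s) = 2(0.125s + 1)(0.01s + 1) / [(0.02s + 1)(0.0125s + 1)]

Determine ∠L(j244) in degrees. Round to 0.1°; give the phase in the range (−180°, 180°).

5.6°

At ω = 244 rad/s:
zero (1 + j244·0.125) = 1 + j30.5 → |·| ≈ 30.516, ∠ ≈ 88.12°
zero (1 + j244·0.01) = 1 + j2.44 → |·| ≈ 2.637, ∠ ≈ 67.71°
pole (1 + j244·0.02) = 1 + j4.88 → |·| ≈ 4.9814, ∠ ≈ 78.42°
pole (1 + j244·0.0125) = 1 + j3.05 → |·| ≈ 3.2098, ∠ ≈ 71.85°
∠L = (88.12° + 67.71°) − (78.42° + 71.85°) = 5.56°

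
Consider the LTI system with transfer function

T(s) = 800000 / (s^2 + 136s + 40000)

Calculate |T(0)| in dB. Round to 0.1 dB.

26.0 dB

T(0) = 800000 / 40000 = 20
20 log₁₀(20) ≈ 26.02 dB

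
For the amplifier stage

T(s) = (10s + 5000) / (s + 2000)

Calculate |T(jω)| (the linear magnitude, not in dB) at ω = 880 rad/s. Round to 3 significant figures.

4.63

Substitute s = j880:
Numerator: 10(j880) + 5000 = 5000 + j8800
Denominator: (j880) + 2000 = 2000 + j880
|N| = √(5000² + 8800²) ≈ 10121, ∠N ≈ 60.40°
|D| = √(2000² + 880²) ≈ 2185, ∠D ≈ 23.75°
|T| = 10121 / 2185 ≈ 4.632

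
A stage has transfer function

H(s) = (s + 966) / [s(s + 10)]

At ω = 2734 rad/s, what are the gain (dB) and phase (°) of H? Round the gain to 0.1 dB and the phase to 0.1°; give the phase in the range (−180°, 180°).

At s = jω = j2734:
zero (s+966): 966 + j2734 → |·| = √(966²+2734²) = √8407912 ≈ 2899.6, ∠ = arctan(2734/966) ≈ 70.54°
pole (s+10): 10 + j2734 → |·| = √(10²+2734²) = √7474856 ≈ 2734, ∠ = arctan(2734/10) ≈ 89.79°
pole at origin: |s| = 2734, ∠ = 90.00° (in denominator)
|H| = 1 · 2899.6 / 7.4748e+06 ≈ 0.00038792
Gain = 20 log₁₀(0.00038792) ≈ -68.23 dB
∠H = 70.54° − 179.79° = -109.25°

-68.2 dB, -109.3°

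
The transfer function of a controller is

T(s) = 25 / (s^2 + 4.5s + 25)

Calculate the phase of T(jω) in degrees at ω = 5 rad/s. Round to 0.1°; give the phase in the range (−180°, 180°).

At s = jω = j5:
quadratic: (j5)² + 4.5·j5 + 25 = 0 + j22.5 → |·| ≈ 22.5, ∠ ≈ 90.00°
∠T = 0.00° − 90.00° = -90.00°

-90.0°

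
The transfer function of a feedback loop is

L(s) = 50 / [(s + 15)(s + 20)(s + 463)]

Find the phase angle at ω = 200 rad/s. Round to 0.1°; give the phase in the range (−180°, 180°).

166.6°

At s = jω = j200:
pole (s+15): 15 + j200 → |·| = √(15²+200²) = √40225 ≈ 200.56, ∠ = arctan(200/15) ≈ 85.71°
pole (s+20): 20 + j200 → |·| = √(20²+200²) = √40400 ≈ 201, ∠ = arctan(200/20) ≈ 84.29°
pole (s+463): 463 + j200 → |·| = √(463²+200²) = √254369 ≈ 504.35, ∠ = arctan(200/463) ≈ 23.36°
∠L = 0.00° − 193.36° = -193.36° ≡ 166.64° (principal value)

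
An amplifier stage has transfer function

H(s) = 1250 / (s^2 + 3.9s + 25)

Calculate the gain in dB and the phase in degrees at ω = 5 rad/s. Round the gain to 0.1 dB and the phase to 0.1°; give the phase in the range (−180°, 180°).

At s = jω = j5:
quadratic: (j5)² + 3.9·j5 + 25 = 0 + j19.5 → |·| ≈ 19.5, ∠ ≈ 90.00°
|H| = 1250 / 19.5 ≈ 64.103
Gain = 20 log₁₀(64.103) ≈ 36.14 dB
∠H = 0.00° − 90.00° = -90.00°

36.1 dB, -90.0°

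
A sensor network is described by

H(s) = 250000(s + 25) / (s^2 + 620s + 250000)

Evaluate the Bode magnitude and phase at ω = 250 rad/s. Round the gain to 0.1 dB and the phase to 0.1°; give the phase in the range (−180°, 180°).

At s = jω = j250:
zero (s+25): 25 + j250 → |·| = √(25²+250²) = √63125 ≈ 251.25, ∠ = arctan(250/25) ≈ 84.29°
quadratic: (j250)² + 620·j250 + 250000 = 187500 + j155000 → |·| ≈ 2.4327e+05, ∠ ≈ 39.58°
|H| = 250000 · 251.25 / 2.4327e+05 ≈ 258.2
Gain = 20 log₁₀(258.2) ≈ 48.24 dB
∠H = 84.29° − 39.58° = 44.71°

48.2 dB, 44.7°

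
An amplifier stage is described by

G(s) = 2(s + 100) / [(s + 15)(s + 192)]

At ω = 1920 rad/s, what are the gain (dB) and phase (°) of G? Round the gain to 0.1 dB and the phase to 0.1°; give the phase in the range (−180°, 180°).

-59.7 dB, -86.8°

At s = jω = j1920:
zero (s+100): 100 + j1920 → |·| = √(100²+1920²) = √3696400 ≈ 1922.6, ∠ = arctan(1920/100) ≈ 87.02°
pole (s+15): 15 + j1920 → |·| = √(15²+1920²) = √3686625 ≈ 1920.1, ∠ = arctan(1920/15) ≈ 89.55°
pole (s+192): 192 + j1920 → |·| = √(192²+1920²) = √3723264 ≈ 1929.6, ∠ = arctan(1920/192) ≈ 84.29°
|G| = 2 · 1922.6 / 3.705e+06 ≈ 0.0010378
Gain = 20 log₁₀(0.0010378) ≈ -59.68 dB
∠G = 87.02° − 173.84° = -86.82°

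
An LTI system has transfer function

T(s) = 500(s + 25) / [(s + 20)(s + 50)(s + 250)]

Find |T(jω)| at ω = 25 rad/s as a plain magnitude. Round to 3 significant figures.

At s = jω = j25:
zero (s+25): 25 + j25 → |·| = √(25²+25²) = √1250 ≈ 35.355, ∠ = arctan(25/25) ≈ 45.00°
pole (s+20): 20 + j25 → |·| = √(20²+25²) = √1025 ≈ 32.016, ∠ = arctan(25/20) ≈ 51.34°
pole (s+50): 50 + j25 → |·| = √(50²+25²) = √3125 ≈ 55.902, ∠ = arctan(25/50) ≈ 26.57°
pole (s+250): 250 + j25 → |·| = √(250²+25²) = √63125 ≈ 251.25, ∠ = arctan(25/250) ≈ 5.71°
|T| = 500 · 35.355 / 4.4968e+05 ≈ 0.039311

0.0393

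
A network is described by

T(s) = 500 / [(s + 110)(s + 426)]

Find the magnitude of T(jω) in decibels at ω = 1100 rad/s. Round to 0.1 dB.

-68.3 dB

At s = jω = j1100:
pole (s+110): 110 + j1100 → |·| = √(110²+1100²) = √1222100 ≈ 1105.5, ∠ = arctan(1100/110) ≈ 84.29°
pole (s+426): 426 + j1100 → |·| = √(426²+1100²) = √1391476 ≈ 1179.6, ∠ = arctan(1100/426) ≈ 68.83°
|T| = 500 / 1.304e+06 ≈ 0.00038344
Gain = 20 log₁₀(0.00038344) ≈ -68.33 dB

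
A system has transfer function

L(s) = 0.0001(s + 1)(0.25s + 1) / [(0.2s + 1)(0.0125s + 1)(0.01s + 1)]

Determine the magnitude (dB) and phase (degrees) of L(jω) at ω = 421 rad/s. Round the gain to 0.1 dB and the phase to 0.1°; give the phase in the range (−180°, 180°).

At ω = 421 rad/s:
zero (1 + j421·1) = 1 + j421 → |·| ≈ 421, ∠ ≈ 89.86°
zero (1 + j421·0.25) = 1 + j105.25 → |·| ≈ 105.25, ∠ ≈ 89.46°
pole (1 + j421·0.2) = 1 + j84.2 → |·| ≈ 84.206, ∠ ≈ 89.32°
pole (1 + j421·0.0125) = 1 + j5.2625 → |·| ≈ 5.3567, ∠ ≈ 79.24°
pole (1 + j421·0.01) = 1 + j4.21 → |·| ≈ 4.3271, ∠ ≈ 76.64°
|L| = 0.0001 · 421 · 105.25 / (84.206 · 5.3567 · 4.3271) ≈ 0.0022702
Gain = 20 log₁₀(0.0022702) ≈ -52.88 dB
∠L = (89.86° + 89.46°) − (89.32° + 79.24° + 76.64°) = -65.88°

-52.9 dB, -65.9°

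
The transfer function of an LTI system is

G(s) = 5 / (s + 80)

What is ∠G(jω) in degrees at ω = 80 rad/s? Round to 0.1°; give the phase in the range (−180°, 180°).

At s = jω = j80:
pole (s+80): 80 + j80 → |·| = √(80²+80²) = √12800 ≈ 113.14, ∠ = arctan(80/80) ≈ 45.00°
∠G = 0.00° − 45.00° = -45.00°

-45.0°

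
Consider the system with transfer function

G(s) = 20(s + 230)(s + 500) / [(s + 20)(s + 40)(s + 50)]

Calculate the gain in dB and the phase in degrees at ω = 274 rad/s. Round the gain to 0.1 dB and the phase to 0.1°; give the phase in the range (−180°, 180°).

At s = jω = j274:
zero (s+230): 230 + j274 → |·| = √(230²+274²) = √127976 ≈ 357.74, ∠ = arctan(274/230) ≈ 49.99°
zero (s+500): 500 + j274 → |·| = √(500²+274²) = √325076 ≈ 570.15, ∠ = arctan(274/500) ≈ 28.72°
pole (s+20): 20 + j274 → |·| = √(20²+274²) = √75476 ≈ 274.73, ∠ = arctan(274/20) ≈ 85.83°
pole (s+40): 40 + j274 → |·| = √(40²+274²) = √76676 ≈ 276.9, ∠ = arctan(274/40) ≈ 81.69°
pole (s+50): 50 + j274 → |·| = √(50²+274²) = √77576 ≈ 278.52, ∠ = arctan(274/50) ≈ 79.66°
|G| = 20 · 2.0397e+05 / 2.1188e+07 ≈ 0.19253
Gain = 20 log₁₀(0.19253) ≈ -14.31 dB
∠G = 78.71° − 247.18° = -168.47°

-14.3 dB, -168.5°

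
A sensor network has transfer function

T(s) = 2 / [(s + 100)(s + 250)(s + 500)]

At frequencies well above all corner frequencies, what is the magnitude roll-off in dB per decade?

Each pole contributes −20 dB/decade at high frequency; each zero contributes +20 dB/decade.
Net: 0 zero(s) − 3 pole(s) → -60 dB/decade.

-60 dB/decade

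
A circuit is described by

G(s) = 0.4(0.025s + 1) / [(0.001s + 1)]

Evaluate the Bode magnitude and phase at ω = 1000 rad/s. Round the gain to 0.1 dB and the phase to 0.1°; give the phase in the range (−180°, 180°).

At ω = 1000 rad/s:
zero (1 + j1000·0.025) = 1 + j25 → |·| ≈ 25.02, ∠ ≈ 87.71°
pole (1 + j1000·0.001) = 1 + j1 → |·| ≈ 1.4142, ∠ ≈ 45.00°
|G| = 0.4 · 25.02 / (1.4142) ≈ 7.0768
Gain = 20 log₁₀(7.0768) ≈ 17.00 dB
∠G = (87.71°) − (45.00°) = 42.71°

17.0 dB, 42.7°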